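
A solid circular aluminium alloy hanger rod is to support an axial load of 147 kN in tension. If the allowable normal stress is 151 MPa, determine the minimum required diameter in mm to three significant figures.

Required area A ≥ P/σ_allow = 147000/151 = 973.5 mm².
For a solid circular section, d ≥ √(4A/π) = 35.21 mm.

35.2 mm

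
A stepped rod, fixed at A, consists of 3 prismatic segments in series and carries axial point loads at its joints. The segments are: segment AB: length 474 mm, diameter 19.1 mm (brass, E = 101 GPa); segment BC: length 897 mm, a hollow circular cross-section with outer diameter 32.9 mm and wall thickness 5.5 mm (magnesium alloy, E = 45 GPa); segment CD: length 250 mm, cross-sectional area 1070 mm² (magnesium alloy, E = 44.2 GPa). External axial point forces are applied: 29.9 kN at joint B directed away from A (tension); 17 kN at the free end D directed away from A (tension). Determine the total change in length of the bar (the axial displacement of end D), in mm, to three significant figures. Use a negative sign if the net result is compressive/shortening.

Internal axial forces (sectioning from the free end, tension +): N_CD = 17 kN, N_BC = 17 kN, N_AB = 46.9 kN.
A_AB = 286.5 mm².
A_BC = 473.4 mm².
δ_AB = 46900·474/(286.5·101000) = 0.7682 mm
δ_BC = 17000·897/(473.4·45000) = 0.7158 mm
δ_CD = 17000·250/(1070·44200) = 0.08986 mm
δ = Σδ_i = 1.574 mm.

1.57 mm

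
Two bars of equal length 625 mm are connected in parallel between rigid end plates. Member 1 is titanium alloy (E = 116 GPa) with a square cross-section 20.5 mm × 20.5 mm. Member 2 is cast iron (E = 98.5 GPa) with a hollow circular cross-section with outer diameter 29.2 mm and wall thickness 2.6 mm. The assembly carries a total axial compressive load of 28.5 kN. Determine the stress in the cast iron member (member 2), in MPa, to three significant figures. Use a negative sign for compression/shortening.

-40.0 MPa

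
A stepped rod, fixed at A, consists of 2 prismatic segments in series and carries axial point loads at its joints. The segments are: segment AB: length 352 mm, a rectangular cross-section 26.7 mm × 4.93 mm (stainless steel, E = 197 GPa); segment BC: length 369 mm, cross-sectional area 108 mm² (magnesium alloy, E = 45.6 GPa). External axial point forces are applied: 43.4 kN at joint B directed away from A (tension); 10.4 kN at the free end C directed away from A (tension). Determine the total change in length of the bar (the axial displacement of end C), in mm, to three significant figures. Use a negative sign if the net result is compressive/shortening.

Internal axial forces (sectioning from the free end, tension +): N_BC = 10.4 kN, N_AB = 53.8 kN.
A_AB = 131.6 mm².
δ_AB = 53800·352/(131.6·197000) = 0.7303 mm
δ_BC = 10400·369/(108·45600) = 0.7792 mm
δ = Σδ_i = 1.51 mm.

1.51 mm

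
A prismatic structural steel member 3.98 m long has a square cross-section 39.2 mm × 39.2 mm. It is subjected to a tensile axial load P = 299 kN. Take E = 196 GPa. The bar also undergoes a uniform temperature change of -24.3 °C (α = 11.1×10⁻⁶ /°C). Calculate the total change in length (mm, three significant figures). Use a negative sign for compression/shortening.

A = 1537 mm².
δ_mech = NL/(AE) = 299000·3980/(1537·196000) = 3.951 mm.
δ_thermal = αLΔT = 11.1e-6·3980·-24.3 = -1.074 mm.
δ = δ_mech + δ_thermal = 2.878 mm.

2.88 mm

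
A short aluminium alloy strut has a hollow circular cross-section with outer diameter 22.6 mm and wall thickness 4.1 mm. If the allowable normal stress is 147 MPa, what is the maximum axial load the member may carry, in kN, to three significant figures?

A = 238.3 mm².
P_max = σ_allow · A = 147 · 238.3 = 35030 N = 35.03 kN.

35.0 kN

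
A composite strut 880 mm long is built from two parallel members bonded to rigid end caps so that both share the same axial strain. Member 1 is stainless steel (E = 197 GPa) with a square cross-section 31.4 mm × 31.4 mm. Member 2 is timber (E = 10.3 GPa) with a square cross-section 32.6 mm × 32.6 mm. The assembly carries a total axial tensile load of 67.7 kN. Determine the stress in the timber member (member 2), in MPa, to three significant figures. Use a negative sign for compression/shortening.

A_1 = 986 mm².
A_2 = 1063 mm².
Equal strain + equilibrium ⇒ each member carries load in proportion to AE: A₁E₁ = 194200000 N, A₂E₂ = 10950000 N, ΣAE = 205200000 N.
σ₂ = P·E₂/ΣAE = 67700·10300/205200000 = 3.399 MPa.

3.40 MPa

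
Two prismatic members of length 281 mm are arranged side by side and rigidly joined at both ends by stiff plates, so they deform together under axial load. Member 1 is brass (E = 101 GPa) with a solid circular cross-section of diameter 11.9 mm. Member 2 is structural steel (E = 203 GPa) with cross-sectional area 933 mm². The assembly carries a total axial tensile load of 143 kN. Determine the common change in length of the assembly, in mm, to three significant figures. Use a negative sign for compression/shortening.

0.200 mm

A_1 = 111.2 mm².
Equal strain + equilibrium ⇒ each member carries load in proportion to AE: A₁E₁ = 11230000 N, A₂E₂ = 189400000 N, ΣAE = 200600000 N.
δ = PL/ΣAE = 143000·281/200600000 = 0.2003 mm.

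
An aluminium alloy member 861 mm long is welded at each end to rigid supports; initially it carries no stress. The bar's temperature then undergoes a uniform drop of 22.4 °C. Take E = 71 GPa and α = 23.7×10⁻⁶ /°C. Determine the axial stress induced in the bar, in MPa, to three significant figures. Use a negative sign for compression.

Free thermal expansion αLΔT = 23.7e-6 · 861 · -22.4 = -0.4571 mm.
The walls impose strain ε = −(-0.4571)/861 = 5.3088e-04; σ = Eε = 71000 · 5.3088e-04 = 37.69 MPa.

37.7 MPa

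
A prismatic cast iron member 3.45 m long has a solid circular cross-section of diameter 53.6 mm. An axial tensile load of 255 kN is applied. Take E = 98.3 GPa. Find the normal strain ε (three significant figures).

0.00115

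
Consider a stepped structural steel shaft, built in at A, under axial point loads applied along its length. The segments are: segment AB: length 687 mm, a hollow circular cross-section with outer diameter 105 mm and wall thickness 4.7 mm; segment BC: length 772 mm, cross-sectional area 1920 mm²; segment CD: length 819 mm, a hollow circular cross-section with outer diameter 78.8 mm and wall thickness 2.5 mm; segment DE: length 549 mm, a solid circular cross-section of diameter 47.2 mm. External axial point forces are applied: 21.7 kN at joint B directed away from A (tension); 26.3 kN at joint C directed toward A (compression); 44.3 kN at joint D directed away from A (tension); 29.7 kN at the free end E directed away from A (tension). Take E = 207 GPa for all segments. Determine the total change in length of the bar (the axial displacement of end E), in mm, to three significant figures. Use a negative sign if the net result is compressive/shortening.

0.782 mm

Internal axial forces (sectioning from the free end, tension +): N_DE = 29.7 kN, N_CD = 74 kN, N_BC = 47.7 kN, N_AB = 69.4 kN.
A_AB = 1481 mm².
A_CD = 599.3 mm².
A_DE = 1750 mm².
δ_AB = 69400·687/(1481·207000) = 0.1555 mm
δ_BC = 47700·772/(1920·207000) = 0.09265 mm
δ_CD = 74000·819/(599.3·207000) = 0.4886 mm
δ_DE = 29700·549/(1750·207000) = 0.04502 mm
δ = Σδ_i = 0.7818 mm.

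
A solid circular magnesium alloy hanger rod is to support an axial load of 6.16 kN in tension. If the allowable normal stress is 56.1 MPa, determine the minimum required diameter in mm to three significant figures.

11.8 mm

Required area A ≥ P/σ_allow = 6160/56.1 = 109.8 mm².
For a solid circular section, d ≥ √(4A/π) = 11.82 mm.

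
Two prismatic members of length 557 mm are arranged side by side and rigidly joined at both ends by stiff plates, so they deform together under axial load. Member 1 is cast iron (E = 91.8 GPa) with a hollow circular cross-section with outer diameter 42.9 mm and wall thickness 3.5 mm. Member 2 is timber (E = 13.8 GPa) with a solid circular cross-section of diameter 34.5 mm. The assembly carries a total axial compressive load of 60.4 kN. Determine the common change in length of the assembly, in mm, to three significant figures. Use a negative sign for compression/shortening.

A_1 = 433.2 mm².
A_2 = 934.8 mm².
Equal strain + equilibrium ⇒ each member carries load in proportion to AE: A₁E₁ = 39770000 N, A₂E₂ = 12900000 N, ΣAE = 52670000 N.
δ = PL/ΣAE = -60400·557/52670000 = -0.6387 mm.

-0.639 mm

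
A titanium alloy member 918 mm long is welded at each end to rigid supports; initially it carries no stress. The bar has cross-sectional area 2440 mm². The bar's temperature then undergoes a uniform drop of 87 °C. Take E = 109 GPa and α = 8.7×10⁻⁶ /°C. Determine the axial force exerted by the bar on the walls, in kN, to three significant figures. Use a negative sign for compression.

Free thermal expansion αLΔT = 8.7e-6 · 918 · -87 = -0.6948 mm.
The walls impose strain ε = −(-0.6948)/918 = 7.5690e-04; σ = Eε = 109000 · 7.5690e-04 = 82.5 MPa.
Wall reaction R = σ·A = 82.5·2440 = 201300 N = 201.3 kN.

201 kN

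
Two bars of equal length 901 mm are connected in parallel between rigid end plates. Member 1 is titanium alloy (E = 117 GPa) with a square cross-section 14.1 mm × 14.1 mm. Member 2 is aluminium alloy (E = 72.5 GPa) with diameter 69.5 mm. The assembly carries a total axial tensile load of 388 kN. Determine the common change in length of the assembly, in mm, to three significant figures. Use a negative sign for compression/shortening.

A_1 = 198.8 mm².
A_2 = 3794 mm².
Equal strain + equilibrium ⇒ each member carries load in proportion to AE: A₁E₁ = 23260000 N, A₂E₂ = 275000000 N, ΣAE = 298300000 N.
δ = PL/ΣAE = 388000·901/298300000 = 1.172 mm.

1.17 mm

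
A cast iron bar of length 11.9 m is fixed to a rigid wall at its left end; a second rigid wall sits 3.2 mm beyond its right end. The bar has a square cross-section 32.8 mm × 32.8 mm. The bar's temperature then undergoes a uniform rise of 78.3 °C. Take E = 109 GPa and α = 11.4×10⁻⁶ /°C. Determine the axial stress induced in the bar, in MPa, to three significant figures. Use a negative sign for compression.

Free thermal expansion αLΔT = 11.4e-6 · 11900 · 78.3 = 10.62 mm.
The walls engage after the gap closes; constrained expansion = 10.62 − 3.2 = 7.422 mm.
The walls impose strain ε = −(7.422)/11900 = -6.2371e-04; σ = Eε = 109000 · -6.2371e-04 = -67.98 MPa.

-68.0 MPa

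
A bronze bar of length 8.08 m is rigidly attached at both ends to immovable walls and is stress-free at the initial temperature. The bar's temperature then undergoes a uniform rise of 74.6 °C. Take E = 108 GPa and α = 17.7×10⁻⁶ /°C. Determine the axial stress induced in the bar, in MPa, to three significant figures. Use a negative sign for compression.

Free thermal expansion αLΔT = 17.7e-6 · 8080 · 74.6 = 10.67 mm.
The walls impose strain ε = −(10.67)/8080 = -1.3204e-03; σ = Eε = 108000 · -1.3204e-03 = -142.6 MPa.

-143 MPa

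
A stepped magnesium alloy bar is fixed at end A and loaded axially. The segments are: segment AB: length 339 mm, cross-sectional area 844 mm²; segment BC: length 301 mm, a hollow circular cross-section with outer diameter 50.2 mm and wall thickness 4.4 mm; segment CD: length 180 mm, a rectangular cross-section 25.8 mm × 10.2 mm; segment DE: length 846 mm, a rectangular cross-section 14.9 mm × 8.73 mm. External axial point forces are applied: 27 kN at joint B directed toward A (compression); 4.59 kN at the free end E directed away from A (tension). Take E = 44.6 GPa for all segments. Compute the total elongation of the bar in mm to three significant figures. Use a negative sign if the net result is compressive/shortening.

Internal axial forces (sectioning from the free end, tension +): N_DE = 4.59 kN, N_CD = 4.59 kN, N_BC = 4.59 kN, N_AB = -22.41 kN.
A_BC = 633.1 mm².
A_CD = 263.2 mm².
A_DE = 130.1 mm².
δ_AB = -22410·339/(844·44600) = -0.2018 mm
δ_BC = 4590·301/(633.1·44600) = 0.04893 mm
δ_CD = 4590·180/(263.2·44600) = 0.07039 mm
δ_DE = 4590·846/(130.1·44600) = 0.6693 mm
δ = Σδ_i = 0.5868 mm.

0.587 mm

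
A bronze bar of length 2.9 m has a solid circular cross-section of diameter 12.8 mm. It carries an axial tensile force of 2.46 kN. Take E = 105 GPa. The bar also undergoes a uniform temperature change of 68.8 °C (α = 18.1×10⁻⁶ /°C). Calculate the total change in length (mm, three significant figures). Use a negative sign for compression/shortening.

4.14 mm

A = 128.7 mm².
δ_mech = NL/(AE) = 2460·2900/(128.7·105000) = 0.528 mm.
δ_thermal = αLΔT = 18.1e-6·2900·68.8 = 3.611 mm.
δ = δ_mech + δ_thermal = 4.139 mm.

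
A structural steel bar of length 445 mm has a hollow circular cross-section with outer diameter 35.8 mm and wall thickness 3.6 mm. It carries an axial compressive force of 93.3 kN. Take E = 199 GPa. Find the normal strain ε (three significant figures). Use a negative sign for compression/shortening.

A = 364.2 mm².
σ = N/A = -256.2 MPa; ε = σ/E = -256.2/199000 = -1.287e-03.

-0.00129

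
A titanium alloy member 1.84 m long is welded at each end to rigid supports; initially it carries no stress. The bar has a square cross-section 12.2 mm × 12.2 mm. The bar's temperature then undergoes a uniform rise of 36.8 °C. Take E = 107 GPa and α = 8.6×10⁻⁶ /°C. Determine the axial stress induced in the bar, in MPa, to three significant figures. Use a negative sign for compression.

Free thermal expansion αLΔT = 8.6e-6 · 1840 · 36.8 = 0.5823 mm.
The walls impose strain ε = −(0.5823)/1840 = -3.1648e-04; σ = Eε = 107000 · -3.1648e-04 = -33.86 MPa.

-33.9 MPa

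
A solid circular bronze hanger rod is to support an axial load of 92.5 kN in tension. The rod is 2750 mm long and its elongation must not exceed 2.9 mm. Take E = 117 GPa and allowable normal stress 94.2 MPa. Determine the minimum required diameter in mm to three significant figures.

Required area A ≥ P/σ_allow = 92500/94.2 = 982 mm².
For a solid circular section, d ≥ √(4A/π) = 35.36 mm.
Elongation limit: A ≥ PL/(Eδ_allow) = 92500·2750/(117000·2.9) = 749.7 mm² ⇒ d ≥ 30.9 mm.
The stress limit governs.

35.4 mm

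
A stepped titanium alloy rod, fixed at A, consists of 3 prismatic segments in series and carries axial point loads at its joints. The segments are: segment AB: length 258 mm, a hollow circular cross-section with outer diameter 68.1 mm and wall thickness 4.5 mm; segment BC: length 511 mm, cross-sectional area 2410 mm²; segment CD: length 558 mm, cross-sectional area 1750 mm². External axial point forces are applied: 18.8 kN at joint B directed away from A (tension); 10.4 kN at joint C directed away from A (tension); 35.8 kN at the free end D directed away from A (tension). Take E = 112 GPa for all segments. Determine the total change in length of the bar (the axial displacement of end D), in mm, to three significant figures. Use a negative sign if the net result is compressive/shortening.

Internal axial forces (sectioning from the free end, tension +): N_CD = 35.8 kN, N_BC = 46.2 kN, N_AB = 65 kN.
A_AB = 899.1 mm².
δ_AB = 65000·258/(899.1·112000) = 0.1665 mm
δ_BC = 46200·511/(2410·112000) = 0.08746 mm
δ_CD = 35800·558/(1750·112000) = 0.1019 mm
δ = Σδ_i = 0.3559 mm.

0.356 mm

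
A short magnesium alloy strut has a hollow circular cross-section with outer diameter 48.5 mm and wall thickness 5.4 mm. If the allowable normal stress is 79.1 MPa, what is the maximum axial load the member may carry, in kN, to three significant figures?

57.8 kN

A = 731.2 mm².
P_max = σ_allow · A = 79.1 · 731.2 = 57840 N = 57.84 kN.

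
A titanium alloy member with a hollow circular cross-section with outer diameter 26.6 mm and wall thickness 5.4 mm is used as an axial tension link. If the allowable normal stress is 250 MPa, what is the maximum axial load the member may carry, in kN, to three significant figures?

A = 359.6 mm².
P_max = σ_allow · A = 250 · 359.6 = 89910 N = 89.91 kN.

89.9 kN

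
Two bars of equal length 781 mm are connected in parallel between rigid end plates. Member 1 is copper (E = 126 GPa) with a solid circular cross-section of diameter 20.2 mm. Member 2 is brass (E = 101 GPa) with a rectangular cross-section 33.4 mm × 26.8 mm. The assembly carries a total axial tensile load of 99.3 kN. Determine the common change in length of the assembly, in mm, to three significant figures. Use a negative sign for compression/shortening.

0.593 mm

A_1 = 320.5 mm².
A_2 = 895.1 mm².
Equal strain + equilibrium ⇒ each member carries load in proportion to AE: A₁E₁ = 40380000 N, A₂E₂ = 90410000 N, ΣAE = 130800000 N.
δ = PL/ΣAE = 99300·781/130800000 = 0.593 mm.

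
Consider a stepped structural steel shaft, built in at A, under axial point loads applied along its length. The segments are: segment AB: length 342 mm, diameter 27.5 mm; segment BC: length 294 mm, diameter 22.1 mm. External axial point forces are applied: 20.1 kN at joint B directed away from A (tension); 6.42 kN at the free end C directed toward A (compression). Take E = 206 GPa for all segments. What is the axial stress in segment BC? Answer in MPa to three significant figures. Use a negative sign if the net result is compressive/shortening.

Internal axial forces (sectioning from the free end, tension +): N_BC = -6.42 kN, N_AB = 13.68 kN.
A_BC = 383.6 mm².
σ_BC = N_BC/A_BC = -6420/383.6 = -16.74 MPa.

-16.7 MPa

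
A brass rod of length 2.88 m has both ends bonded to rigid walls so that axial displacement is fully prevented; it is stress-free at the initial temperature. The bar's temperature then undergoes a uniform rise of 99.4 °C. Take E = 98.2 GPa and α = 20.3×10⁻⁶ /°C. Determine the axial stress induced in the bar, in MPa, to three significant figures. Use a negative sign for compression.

-198 MPa

Free thermal expansion αLΔT = 20.3e-6 · 2880 · 99.4 = 5.811 mm.
The walls impose strain ε = −(5.811)/2880 = -2.0178e-03; σ = Eε = 98200 · -2.0178e-03 = -198.1 MPa.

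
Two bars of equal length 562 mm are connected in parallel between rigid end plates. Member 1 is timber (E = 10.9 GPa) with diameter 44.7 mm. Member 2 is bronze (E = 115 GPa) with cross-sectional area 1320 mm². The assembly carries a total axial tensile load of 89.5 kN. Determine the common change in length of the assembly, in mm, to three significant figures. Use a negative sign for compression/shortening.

0.298 mm

A_1 = 1569 mm².
Equal strain + equilibrium ⇒ each member carries load in proportion to AE: A₁E₁ = 17110000 N, A₂E₂ = 151800000 N, ΣAE = 168900000 N.
δ = PL/ΣAE = 89500·562/168900000 = 0.2978 mm.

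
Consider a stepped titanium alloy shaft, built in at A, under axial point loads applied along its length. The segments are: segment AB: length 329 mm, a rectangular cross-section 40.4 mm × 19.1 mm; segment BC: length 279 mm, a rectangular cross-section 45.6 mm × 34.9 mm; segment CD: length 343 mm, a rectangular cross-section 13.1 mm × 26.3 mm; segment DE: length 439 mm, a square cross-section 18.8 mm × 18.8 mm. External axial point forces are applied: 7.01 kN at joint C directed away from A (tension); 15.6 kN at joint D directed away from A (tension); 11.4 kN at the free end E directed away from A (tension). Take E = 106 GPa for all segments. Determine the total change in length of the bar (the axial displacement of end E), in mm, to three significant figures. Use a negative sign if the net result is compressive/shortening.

0.580 mm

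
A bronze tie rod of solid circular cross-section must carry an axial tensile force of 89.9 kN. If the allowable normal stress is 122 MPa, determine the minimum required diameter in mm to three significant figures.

Required area A ≥ P/σ_allow = 89900/122 = 736.9 mm².
For a solid circular section, d ≥ √(4A/π) = 30.63 mm.

30.6 mm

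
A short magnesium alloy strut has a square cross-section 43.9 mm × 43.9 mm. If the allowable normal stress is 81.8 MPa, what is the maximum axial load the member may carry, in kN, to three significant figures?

A = 1927 mm².
P_max = σ_allow · A = 81.8 · 1927 = 157600 N = 157.6 kN.

158 kN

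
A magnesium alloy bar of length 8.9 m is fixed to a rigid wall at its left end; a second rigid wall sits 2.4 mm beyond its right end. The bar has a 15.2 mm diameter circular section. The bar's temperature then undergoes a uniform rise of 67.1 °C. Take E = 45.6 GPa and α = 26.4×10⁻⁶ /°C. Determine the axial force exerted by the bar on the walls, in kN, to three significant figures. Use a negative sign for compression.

-12.4 kN

Free thermal expansion αLΔT = 26.4e-6 · 8900 · 67.1 = 15.77 mm.
The walls engage after the gap closes; constrained expansion = 15.77 − 2.4 = 13.37 mm.
The walls impose strain ε = −(13.37)/8900 = -1.5018e-03; σ = Eε = 45600 · -1.5018e-03 = -68.48 MPa.
Wall reaction R = σ·A = -68.48·181.5 = -12430 N = -12.43 kN.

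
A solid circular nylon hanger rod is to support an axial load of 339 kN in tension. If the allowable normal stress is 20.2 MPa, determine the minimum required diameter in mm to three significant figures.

146 mm

Required area A ≥ P/σ_allow = 339000/20.2 = 16780 mm².
For a solid circular section, d ≥ √(4A/π) = 146.2 mm.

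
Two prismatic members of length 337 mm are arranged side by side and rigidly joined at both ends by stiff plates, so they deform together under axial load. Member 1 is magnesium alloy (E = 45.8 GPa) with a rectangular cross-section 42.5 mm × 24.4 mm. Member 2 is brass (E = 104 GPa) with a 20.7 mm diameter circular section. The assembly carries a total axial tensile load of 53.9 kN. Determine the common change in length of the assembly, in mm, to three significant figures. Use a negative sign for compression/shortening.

A_1 = 1037 mm².
A_2 = 336.5 mm².
Equal strain + equilibrium ⇒ each member carries load in proportion to AE: A₁E₁ = 47490000 N, A₂E₂ = 35000000 N, ΣAE = 82490000 N.
δ = PL/ΣAE = 53900·337/82490000 = 0.2202 mm.

0.220 mm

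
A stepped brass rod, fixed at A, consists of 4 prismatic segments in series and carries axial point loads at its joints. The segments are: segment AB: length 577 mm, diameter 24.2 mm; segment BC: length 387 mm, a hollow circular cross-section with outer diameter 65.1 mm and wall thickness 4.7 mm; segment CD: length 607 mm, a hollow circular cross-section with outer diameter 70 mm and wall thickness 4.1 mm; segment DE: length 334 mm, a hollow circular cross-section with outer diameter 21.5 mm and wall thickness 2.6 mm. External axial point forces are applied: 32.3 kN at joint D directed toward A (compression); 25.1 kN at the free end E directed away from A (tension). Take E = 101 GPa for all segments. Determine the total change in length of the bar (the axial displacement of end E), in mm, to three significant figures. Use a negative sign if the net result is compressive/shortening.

0.366 mm

Internal axial forces (sectioning from the free end, tension +): N_DE = 25.1 kN, N_CD = -7.2 kN, N_BC = -7.2 kN, N_AB = -7.2 kN.
A_AB = 460 mm².
A_BC = 891.8 mm².
A_CD = 848.8 mm².
A_DE = 154.4 mm².
δ_AB = -7200·577/(460·101000) = -0.08943 mm
δ_BC = -7200·387/(891.8·101000) = -0.03093 mm
δ_CD = -7200·607/(848.8·101000) = -0.05098 mm
δ_DE = 25100·334/(154.4·101000) = 0.5377 mm
δ = Σδ_i = 0.3663 mm.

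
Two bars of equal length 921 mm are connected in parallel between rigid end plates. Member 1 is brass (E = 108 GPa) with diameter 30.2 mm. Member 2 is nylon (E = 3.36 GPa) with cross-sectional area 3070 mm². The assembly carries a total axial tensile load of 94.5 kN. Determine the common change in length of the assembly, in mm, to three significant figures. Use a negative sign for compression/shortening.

0.993 mm

A_1 = 716.3 mm².
Equal strain + equilibrium ⇒ each member carries load in proportion to AE: A₁E₁ = 77360000 N, A₂E₂ = 10320000 N, ΣAE = 87680000 N.
δ = PL/ΣAE = 94500·921/87680000 = 0.9927 mm.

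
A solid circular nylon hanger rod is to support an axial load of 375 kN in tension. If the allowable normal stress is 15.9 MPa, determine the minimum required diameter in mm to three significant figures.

173 mm

Required area A ≥ P/σ_allow = 375000/15.9 = 23580 mm².
For a solid circular section, d ≥ √(4A/π) = 173.3 mm.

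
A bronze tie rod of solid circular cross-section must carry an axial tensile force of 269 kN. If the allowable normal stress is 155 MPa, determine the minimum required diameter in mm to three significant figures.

Required area A ≥ P/σ_allow = 269000/155 = 1735 mm².
For a solid circular section, d ≥ √(4A/π) = 47.01 mm.

47.0 mm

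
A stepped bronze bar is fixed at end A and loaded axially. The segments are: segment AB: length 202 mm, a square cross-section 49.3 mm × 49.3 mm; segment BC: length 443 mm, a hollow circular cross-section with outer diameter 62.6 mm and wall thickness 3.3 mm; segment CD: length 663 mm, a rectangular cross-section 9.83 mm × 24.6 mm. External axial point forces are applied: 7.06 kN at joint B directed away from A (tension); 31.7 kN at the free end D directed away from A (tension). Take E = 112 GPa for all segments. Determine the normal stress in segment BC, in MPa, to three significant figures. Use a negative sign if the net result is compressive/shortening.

Internal axial forces (sectioning from the free end, tension +): N_CD = 31.7 kN, N_BC = 31.7 kN, N_AB = 38.76 kN.
A_BC = 614.8 mm².
σ_BC = N_BC/A_BC = 31700/614.8 = 51.56 MPa.

51.6 MPa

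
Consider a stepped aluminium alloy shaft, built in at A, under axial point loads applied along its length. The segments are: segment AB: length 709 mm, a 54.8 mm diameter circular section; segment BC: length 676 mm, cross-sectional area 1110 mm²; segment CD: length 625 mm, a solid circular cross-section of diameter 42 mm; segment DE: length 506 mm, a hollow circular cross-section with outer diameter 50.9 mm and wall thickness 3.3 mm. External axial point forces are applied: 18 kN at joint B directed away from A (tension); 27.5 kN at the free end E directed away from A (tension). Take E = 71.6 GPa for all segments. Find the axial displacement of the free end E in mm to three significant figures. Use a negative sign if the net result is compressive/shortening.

Internal axial forces (sectioning from the free end, tension +): N_DE = 27.5 kN, N_CD = 27.5 kN, N_BC = 27.5 kN, N_AB = 45.5 kN.
A_AB = 2359 mm².
A_CD = 1385 mm².
A_DE = 493.5 mm².
δ_AB = 45500·709/(2359·71600) = 0.191 mm
δ_BC = 27500·676/(1110·71600) = 0.2339 mm
δ_CD = 27500·625/(1385·71600) = 0.1733 mm
δ_DE = 27500·506/(493.5·71600) = 0.3938 mm
δ = Σδ_i = 0.992 mm.

0.992 mm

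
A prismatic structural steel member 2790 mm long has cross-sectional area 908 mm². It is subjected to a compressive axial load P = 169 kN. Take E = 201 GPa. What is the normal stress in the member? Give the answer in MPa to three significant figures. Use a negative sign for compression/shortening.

-186 MPa

σ = N/A = -169000/908 = -186.1 MPa.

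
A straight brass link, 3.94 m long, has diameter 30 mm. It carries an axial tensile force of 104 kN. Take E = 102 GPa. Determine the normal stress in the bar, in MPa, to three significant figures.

A = 706.9 mm².
σ = N/A = 104000/706.9 = 147.1 MPa.

147 MPa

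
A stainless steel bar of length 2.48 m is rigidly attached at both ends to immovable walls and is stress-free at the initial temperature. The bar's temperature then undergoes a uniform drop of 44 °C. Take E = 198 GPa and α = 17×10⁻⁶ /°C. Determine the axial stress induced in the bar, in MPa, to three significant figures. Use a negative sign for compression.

Free thermal expansion αLΔT = 17e-6 · 2480 · -44 = -1.855 mm.
The walls impose strain ε = −(-1.855)/2480 = 7.4800e-04; σ = Eε = 198000 · 7.4800e-04 = 148.1 MPa.

148 MPa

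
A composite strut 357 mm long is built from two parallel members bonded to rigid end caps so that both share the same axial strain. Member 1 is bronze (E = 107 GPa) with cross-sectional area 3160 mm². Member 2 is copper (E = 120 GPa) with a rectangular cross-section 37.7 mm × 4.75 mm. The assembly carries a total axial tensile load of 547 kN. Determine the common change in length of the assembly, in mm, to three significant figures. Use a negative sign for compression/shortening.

A_2 = 179.1 mm².
Equal strain + equilibrium ⇒ each member carries load in proportion to AE: A₁E₁ = 338100000 N, A₂E₂ = 21490000 N, ΣAE = 359600000 N.
δ = PL/ΣAE = 547000·357/359600000 = 0.543 mm.

0.543 mm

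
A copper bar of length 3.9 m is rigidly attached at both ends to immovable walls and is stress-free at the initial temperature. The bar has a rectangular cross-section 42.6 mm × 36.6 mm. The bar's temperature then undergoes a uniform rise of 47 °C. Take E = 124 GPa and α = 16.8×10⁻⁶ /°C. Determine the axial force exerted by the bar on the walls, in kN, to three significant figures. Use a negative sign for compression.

Free thermal expansion αLΔT = 16.8e-6 · 3900 · 47 = 3.079 mm.
The walls impose strain ε = −(3.079)/3900 = -7.8960e-04; σ = Eε = 124000 · -7.8960e-04 = -97.91 MPa.
Wall reaction R = σ·A = -97.91·1559 = -152700 N = -152.7 kN.

-153 kN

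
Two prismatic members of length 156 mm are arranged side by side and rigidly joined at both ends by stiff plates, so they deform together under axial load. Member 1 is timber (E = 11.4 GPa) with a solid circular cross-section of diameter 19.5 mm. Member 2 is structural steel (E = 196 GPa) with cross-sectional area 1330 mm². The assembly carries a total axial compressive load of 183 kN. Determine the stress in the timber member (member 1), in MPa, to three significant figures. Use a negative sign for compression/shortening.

A_1 = 298.6 mm².
Equal strain + equilibrium ⇒ each member carries load in proportion to AE: A₁E₁ = 3405000 N, A₂E₂ = 260700000 N, ΣAE = 264100000 N.
σ₁ = P·E₁/ΣAE = -183000·11400/264100000 = -7.9 MPa.

-7.90 MPa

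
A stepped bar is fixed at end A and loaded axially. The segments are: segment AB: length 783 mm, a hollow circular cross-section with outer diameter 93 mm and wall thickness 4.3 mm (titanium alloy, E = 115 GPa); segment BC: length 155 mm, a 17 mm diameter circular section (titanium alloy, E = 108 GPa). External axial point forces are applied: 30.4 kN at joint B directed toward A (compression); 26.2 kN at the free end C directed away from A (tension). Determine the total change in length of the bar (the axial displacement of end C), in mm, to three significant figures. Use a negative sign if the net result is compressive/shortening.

Internal axial forces (sectioning from the free end, tension +): N_BC = 26.2 kN, N_AB = -4.2 kN.
A_AB = 1198 mm².
A_BC = 227 mm².
δ_AB = -4200·783/(1198·115000) = -0.02387 mm
δ_BC = 26200·155/(227·108000) = 0.1657 mm
δ = Σδ_i = 0.1418 mm.

0.142 mm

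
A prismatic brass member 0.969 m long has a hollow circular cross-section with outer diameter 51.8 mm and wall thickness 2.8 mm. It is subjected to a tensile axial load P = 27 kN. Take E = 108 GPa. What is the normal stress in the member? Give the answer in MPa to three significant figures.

62.6 MPa

A = 431 mm².
σ = N/A = 27000/431 = 62.64 MPa.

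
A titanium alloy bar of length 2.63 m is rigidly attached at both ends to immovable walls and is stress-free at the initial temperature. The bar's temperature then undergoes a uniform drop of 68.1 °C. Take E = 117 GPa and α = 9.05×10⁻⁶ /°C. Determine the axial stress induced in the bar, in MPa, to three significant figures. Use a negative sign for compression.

Free thermal expansion αLΔT = 9.05e-6 · 2630 · -68.1 = -1.621 mm.
The walls impose strain ε = −(-1.621)/2630 = 6.1630e-04; σ = Eε = 117000 · 6.1630e-04 = 72.11 MPa.

72.1 MPa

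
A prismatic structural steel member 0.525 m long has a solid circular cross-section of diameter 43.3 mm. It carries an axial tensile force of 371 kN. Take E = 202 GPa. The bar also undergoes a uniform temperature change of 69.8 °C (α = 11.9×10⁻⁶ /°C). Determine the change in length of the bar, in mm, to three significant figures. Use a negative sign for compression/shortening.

1.09 mm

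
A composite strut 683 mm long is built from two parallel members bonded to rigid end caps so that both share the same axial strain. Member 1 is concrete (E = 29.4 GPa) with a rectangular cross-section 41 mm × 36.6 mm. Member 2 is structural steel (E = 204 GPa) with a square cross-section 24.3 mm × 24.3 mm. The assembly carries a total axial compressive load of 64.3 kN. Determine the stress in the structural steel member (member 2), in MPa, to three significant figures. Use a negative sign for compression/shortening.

A_1 = 1501 mm².
A_2 = 590.5 mm².
Equal strain + equilibrium ⇒ each member carries load in proportion to AE: A₁E₁ = 44120000 N, A₂E₂ = 120500000 N, ΣAE = 164600000 N.
σ₂ = P·E₂/ΣAE = -64300·204000/164600000 = -79.7 MPa.

-79.7 MPa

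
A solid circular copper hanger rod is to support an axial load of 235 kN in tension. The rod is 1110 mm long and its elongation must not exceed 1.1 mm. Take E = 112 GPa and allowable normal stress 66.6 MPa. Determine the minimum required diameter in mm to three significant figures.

Required area A ≥ P/σ_allow = 235000/66.6 = 3529 mm².
For a solid circular section, d ≥ √(4A/π) = 67.03 mm.
Elongation limit: A ≥ PL/(Eδ_allow) = 235000·1110/(112000·1.1) = 2117 mm² ⇒ d ≥ 51.92 mm.
The stress limit governs.

67.0 mm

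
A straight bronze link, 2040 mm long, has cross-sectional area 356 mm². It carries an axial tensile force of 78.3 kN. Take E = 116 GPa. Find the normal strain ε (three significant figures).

σ = N/A = 219.9 MPa; ε = σ/E = 219.9/116000 = 1.896e-03.

0.00190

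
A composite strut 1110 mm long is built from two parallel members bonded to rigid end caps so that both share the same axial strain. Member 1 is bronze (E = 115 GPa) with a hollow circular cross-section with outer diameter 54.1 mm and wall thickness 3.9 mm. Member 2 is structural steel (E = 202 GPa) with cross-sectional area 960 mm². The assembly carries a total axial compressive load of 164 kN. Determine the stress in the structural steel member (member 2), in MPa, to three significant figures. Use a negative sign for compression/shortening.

A_1 = 615.1 mm².
Equal strain + equilibrium ⇒ each member carries load in proportion to AE: A₁E₁ = 70730000 N, A₂E₂ = 193900000 N, ΣAE = 264700000 N.
σ₂ = P·E₂/ΣAE = -164000·202000/264700000 = -125.2 MPa.

-125 MPa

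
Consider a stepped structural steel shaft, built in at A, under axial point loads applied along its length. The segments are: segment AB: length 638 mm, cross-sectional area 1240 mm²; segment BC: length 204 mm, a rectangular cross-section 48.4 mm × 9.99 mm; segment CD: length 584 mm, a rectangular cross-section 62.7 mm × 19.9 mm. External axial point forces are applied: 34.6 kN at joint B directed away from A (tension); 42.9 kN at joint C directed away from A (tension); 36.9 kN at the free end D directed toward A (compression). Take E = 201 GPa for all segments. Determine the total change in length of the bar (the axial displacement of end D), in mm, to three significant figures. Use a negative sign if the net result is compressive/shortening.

Internal axial forces (sectioning from the free end, tension +): N_CD = -36.9 kN, N_BC = 6 kN, N_AB = 40.6 kN.
A_BC = 483.5 mm².
A_CD = 1248 mm².
δ_AB = 40600·638/(1240·201000) = 0.1039 mm
δ_BC = 6000·204/(483.5·201000) = 0.01259 mm
δ_CD = -36900·584/(1248·201000) = -0.08593 mm
δ = Σδ_i = 0.0306 mm.

0.0306 mm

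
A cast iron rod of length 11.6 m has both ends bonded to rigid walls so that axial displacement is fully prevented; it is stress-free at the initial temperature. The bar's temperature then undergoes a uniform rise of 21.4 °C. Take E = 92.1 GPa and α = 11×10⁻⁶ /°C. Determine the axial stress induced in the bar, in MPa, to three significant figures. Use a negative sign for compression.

Free thermal expansion αLΔT = 11e-6 · 11600 · 21.4 = 2.731 mm.
The walls impose strain ε = −(2.731)/11600 = -2.3540e-04; σ = Eε = 92100 · -2.3540e-04 = -21.68 MPa.

-21.7 MPa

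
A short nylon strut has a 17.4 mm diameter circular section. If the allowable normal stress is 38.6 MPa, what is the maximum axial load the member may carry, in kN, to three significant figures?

9.18 kN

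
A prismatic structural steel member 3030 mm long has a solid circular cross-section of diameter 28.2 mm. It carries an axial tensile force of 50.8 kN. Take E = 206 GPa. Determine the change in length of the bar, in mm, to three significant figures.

1.20 mm

A = 624.6 mm².
δ_mech = NL/(AE) = 50800·3030/(624.6·206000) = 1.196 mm.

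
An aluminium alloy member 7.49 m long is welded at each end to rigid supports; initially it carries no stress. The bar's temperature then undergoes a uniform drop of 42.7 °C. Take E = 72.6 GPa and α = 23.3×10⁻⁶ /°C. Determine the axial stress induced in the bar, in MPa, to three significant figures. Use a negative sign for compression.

72.2 MPa

Free thermal expansion αLΔT = 23.3e-6 · 7490 · -42.7 = -7.452 mm.
The walls impose strain ε = −(-7.452)/7490 = 9.9491e-04; σ = Eε = 72600 · 9.9491e-04 = 72.23 MPa.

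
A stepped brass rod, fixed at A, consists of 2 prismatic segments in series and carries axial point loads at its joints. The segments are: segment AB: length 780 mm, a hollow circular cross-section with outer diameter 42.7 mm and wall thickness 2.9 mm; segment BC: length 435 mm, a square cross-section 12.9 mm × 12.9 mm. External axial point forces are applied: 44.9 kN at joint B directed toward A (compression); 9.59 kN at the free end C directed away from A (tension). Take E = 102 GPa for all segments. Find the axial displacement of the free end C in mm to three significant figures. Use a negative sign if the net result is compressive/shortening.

-0.499 mm

Internal axial forces (sectioning from the free end, tension +): N_BC = 9.59 kN, N_AB = -35.31 kN.
A_AB = 362.6 mm².
A_BC = 166.4 mm².
δ_AB = -35310·780/(362.6·102000) = -0.7447 mm
δ_BC = 9590·435/(166.4·102000) = 0.2458 mm
δ = Σδ_i = -0.4989 mm.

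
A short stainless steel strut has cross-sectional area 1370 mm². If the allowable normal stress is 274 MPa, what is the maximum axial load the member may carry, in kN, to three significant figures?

375 kN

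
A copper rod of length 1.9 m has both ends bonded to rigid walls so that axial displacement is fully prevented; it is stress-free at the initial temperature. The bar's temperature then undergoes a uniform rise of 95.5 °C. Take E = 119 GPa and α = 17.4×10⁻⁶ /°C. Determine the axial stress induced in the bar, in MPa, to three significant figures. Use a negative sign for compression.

-198 MPa

Free thermal expansion αLΔT = 17.4e-6 · 1900 · 95.5 = 3.157 mm.
The walls impose strain ε = −(3.157)/1900 = -1.6617e-03; σ = Eε = 119000 · -1.6617e-03 = -197.7 MPa.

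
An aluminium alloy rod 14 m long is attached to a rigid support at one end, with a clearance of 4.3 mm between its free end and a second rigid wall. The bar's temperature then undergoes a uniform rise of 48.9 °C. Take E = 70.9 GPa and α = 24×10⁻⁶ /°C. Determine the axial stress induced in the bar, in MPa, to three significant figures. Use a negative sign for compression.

Free thermal expansion αLΔT = 24e-6 · 14000 · 48.9 = 16.43 mm.
The walls engage after the gap closes; constrained expansion = 16.43 − 4.3 = 12.13 mm.
The walls impose strain ε = −(12.13)/14000 = -8.6646e-04; σ = Eε = 70900 · -8.6646e-04 = -61.43 MPa.

-61.4 MPa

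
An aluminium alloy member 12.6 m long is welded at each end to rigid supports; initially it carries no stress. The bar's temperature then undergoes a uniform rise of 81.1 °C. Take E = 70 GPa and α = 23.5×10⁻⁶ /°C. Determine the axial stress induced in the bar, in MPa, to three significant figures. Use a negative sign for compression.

Free thermal expansion αLΔT = 23.5e-6 · 12600 · 81.1 = 24.01 mm.
The walls impose strain ε = −(24.01)/12600 = -1.9058e-03; σ = Eε = 70000 · -1.9058e-03 = -133.4 MPa.

-133 MPa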